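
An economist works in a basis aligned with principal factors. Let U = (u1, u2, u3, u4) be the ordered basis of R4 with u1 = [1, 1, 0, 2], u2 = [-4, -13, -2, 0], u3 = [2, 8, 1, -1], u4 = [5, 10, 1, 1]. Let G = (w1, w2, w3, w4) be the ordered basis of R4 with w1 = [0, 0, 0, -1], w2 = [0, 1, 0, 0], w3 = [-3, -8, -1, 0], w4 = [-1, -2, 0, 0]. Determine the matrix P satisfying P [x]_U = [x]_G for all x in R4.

[[-2, 0, 1, -1], [-1, -1, 2, -2], [0, 2, -1, -1], [-1, -2, 1, -2]]

Column j of P is [uj]_G, since P maps U-coordinates to G-coordinates.
Expressing u1 in G: u1 = -2w1 - w2 + 0·w3 - w4, so column 1 of P is [-2, -1, 0, -1].
Doing the same for each uj gives P = [[-2, 0, 1, -1], [-1, -1, 2, -2], [0, 2, -1, -1], [-1, -2, 1, -2]].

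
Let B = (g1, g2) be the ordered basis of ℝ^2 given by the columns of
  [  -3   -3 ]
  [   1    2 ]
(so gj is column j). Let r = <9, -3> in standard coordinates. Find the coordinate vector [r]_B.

Write r = c_1 g1 + c_2 g2 and solve for the c_i.
System: -3c_1 - 3c_2 = 9, c_1 + 2c_2 = -3; solving gives c_1 = -3, c_2 = 0.
Check: -3g1 + 0·g2 = <9, -3>.

<-3, 0>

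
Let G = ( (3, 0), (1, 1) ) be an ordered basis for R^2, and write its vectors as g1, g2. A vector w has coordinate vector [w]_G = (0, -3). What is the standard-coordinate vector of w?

w = M [w]_G, where M has columns g1, g2.
Carrying out the matrix-vector product, w = (-3, -3).

(-3, -3)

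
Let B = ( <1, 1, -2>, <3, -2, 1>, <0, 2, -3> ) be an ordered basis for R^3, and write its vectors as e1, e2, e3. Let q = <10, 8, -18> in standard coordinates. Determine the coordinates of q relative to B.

We seek scalars with c_1 e1 + ... + c_3 e3 = q; equivalently solve M c = q where the columns of M are e1, ..., e3.
Solving this 3x3 system gives c = (4, 2, 4).
Check: 4e1 + 2e2 + 4e3 = <10, 8, -18>.

<4, 2, 4>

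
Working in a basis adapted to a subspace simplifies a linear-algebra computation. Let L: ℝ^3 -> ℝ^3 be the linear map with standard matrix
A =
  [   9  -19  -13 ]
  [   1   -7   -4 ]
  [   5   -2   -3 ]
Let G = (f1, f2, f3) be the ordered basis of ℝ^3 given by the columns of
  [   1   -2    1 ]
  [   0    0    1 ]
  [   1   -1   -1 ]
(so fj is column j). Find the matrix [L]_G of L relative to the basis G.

[[-1, -3, 3], [0, 2, -1], [-3, 2, -2]]

Let P have columns f1, ..., f3. Then [L]_G = P^(-1) A P.
Here det P = -1, so P^(-1) is integer; computing A P first and then P^(-1)(A P) gives [[-1, -3, 3], [0, 2, -1], [-3, 2, -2]].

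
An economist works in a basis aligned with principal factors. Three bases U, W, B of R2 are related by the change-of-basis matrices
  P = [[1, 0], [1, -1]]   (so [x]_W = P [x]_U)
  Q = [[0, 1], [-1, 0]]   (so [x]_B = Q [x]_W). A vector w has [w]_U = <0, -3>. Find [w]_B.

<3, 0>

First [w]_W = P [w]_U = <0, 3>.
Then [w]_B = Q [w]_W = <3, 0>.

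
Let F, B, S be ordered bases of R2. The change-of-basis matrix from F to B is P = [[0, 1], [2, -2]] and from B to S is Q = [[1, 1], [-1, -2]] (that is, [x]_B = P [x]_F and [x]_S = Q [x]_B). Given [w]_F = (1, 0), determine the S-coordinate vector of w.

First [w]_B = P [w]_F = (0, 2).
Then [w]_S = Q [w]_B = (2, -4).

(2, -4)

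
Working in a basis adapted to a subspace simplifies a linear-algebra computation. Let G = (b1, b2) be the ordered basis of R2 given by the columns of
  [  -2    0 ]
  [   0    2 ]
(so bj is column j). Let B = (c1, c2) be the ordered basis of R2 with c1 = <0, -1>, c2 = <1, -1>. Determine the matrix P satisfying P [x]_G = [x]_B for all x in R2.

Take x = bj: its G-coordinates are the j-th standard unit vector, so P e_j — column j of P — equals [bj]_B.
b1 = 2c1 - 2c2, giving column 1 = <2, -2>; repeating for each j gives P = [[2, -2], [-2, 0]].

[[2, -2], [-2, 0]]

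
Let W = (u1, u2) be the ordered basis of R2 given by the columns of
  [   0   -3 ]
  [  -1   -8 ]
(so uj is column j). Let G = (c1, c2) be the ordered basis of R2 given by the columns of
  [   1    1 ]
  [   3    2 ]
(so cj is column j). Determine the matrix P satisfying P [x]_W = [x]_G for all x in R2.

Take x = uj: its W-coordinates are the j-th standard unit vector, so P e_j — column j of P — equals [uj]_G.
u1 = -c1 + c2, giving column 1 = (-1, 1); repeating for each j gives P = [[-1, -2], [1, -1]].

[[-1, -2], [1, -1]]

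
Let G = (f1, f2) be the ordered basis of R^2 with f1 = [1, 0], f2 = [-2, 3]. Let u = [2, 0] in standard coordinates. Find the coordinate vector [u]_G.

[2, 0]

Write u = c_1 f1 + c_2 f2 and solve for the c_i.
System: c_1 - 2c_2 = 2, 0c_1 + 3c_2 = 0; solving gives c_1 = 2, c_2 = 0.
Check: 2f1 + 0·f2 = [2, 0].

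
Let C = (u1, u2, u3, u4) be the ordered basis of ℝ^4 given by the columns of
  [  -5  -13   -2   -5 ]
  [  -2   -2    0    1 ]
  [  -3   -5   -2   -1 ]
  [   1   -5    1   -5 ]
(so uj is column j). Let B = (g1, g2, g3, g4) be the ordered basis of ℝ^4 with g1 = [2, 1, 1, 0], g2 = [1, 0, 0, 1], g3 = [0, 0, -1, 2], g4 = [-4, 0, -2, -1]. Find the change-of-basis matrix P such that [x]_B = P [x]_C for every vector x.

Take x = uj: its C-coordinates are the j-th standard unit vector, so P e_j — column j of P — equals [uj]_B.
u1 = -2g1 - g2 + g3 + 0·g4, giving column 1 = [-2, -1, 1, 0]; repeating for each j gives P = [[-2, -2, 0, 1], [-1, -1, 2, 1], [1, -1, 0, -2], [0, 2, 1, 2]].

[[-2, -2, 0, 1], [-1, -1, 2, 1], [1, -1, 0, -2], [0, 2, 1, 2]]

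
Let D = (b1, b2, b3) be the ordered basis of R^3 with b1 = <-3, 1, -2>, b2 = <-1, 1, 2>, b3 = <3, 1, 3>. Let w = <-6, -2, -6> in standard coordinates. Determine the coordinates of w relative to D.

[w]_D is the unique c with M c = w, where M has columns b1, ..., b3.
Solving this 3x3 system gives c = (0, 0, -2).
Check: 0·b1 + 0·b2 - 2b3 = <-6, -2, -6>.

<0, 0, -2>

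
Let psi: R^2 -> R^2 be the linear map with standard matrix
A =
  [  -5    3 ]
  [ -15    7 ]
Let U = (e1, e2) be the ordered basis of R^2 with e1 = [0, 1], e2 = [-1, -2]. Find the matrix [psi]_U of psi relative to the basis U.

With P the matrix whose columns are e1, e2, [psi]_U = P^(-1) A P.
Column by column: psi(e1) = A e1 = [3, 7]; its U-coordinates [1, -3] give column 1.
Continuing for each basis vector yields [psi]_U = [[1, 3], [-3, 1]].

[[1, 3], [-3, 1]]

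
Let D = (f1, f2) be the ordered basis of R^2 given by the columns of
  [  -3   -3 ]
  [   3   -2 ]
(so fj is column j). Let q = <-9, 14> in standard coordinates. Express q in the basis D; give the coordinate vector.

<4, -1>

We seek scalars with c_1 f1 + c_2 f2 = q; equivalently solve M c = q where the columns of M are f1, f2.
System: -3c_1 - 3c_2 = -9, 3c_1 - 2c_2 = 14; solving gives c_1 = 4, c_2 = -1.
Check: 4f1 - f2 = <-9, 14>.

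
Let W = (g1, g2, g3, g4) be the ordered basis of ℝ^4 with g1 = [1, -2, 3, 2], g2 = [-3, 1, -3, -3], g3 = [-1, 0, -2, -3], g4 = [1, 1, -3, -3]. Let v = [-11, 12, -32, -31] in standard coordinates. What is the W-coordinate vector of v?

[v]_W is the unique c with M c = v, where M has columns g1, ..., g4.
Solving this 4x4 system gives c = (-2, 4, 1, 4).
Check: -2g1 + 4g2 + g3 + 4g4 = [-11, 12, -32, -31].

[-2, 4, 1, 4]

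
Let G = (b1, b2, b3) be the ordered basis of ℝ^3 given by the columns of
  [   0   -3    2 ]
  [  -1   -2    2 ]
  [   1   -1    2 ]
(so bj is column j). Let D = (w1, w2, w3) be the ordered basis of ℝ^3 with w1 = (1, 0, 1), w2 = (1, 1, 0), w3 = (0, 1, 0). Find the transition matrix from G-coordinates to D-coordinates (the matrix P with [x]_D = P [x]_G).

Column j of P is [bj]_D, since P maps G-coordinates to D-coordinates.
Expressing b1 in D: b1 = w1 - w2 + 0·w3, so column 1 of P is (1, -1, 0).
Doing the same for each bj gives P = [[1, -1, 2], [-1, -2, 0], [0, 0, 2]].

[[1, -1, 2], [-1, -2, 0], [0, 0, 2]]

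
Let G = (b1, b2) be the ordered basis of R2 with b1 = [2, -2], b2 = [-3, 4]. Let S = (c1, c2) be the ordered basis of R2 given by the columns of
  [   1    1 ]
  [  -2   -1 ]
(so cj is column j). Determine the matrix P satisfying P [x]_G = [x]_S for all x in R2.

[[0, -1], [2, -2]]

Column j of P is [bj]_S, since P maps G-coordinates to S-coordinates.
Expressing b1 in S: b1 = 0·c1 + 2c2, so column 1 of P is [0, 2].
Doing the same for each bj gives P = [[0, -1], [2, -2]].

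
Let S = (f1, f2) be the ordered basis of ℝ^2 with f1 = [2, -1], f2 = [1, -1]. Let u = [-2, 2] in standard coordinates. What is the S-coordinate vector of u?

[0, -2]

[u]_S is the unique c with M c = u, where M has columns f1, f2.
System: 2c_1 + c_2 = -2, -c_1 - c_2 = 2; solving gives c_1 = 0, c_2 = -2.
Check: 0·f1 - 2f2 = [-2, 2].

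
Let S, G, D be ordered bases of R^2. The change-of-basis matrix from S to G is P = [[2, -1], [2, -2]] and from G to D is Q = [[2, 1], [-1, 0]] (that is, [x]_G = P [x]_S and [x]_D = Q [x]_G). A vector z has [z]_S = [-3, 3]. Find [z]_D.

[-30, 9]

Composing the changes, [z]_D = Q P [z]_S.
Q P = [[6, -4], [-2, 1]]; applying this to [-3, 3] gives [-30, 9].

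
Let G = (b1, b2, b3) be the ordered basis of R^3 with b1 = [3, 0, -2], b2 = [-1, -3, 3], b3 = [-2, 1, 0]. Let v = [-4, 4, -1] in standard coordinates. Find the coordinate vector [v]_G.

Write v = c_1 b1 + ... + c_3 b3 and solve for the c_i.
Gaussian elimination on [M | v] yields c = (-1, -1, 1).
Check: -b1 - b2 + b3 = [-4, 4, -1].

[-1, -1, 1]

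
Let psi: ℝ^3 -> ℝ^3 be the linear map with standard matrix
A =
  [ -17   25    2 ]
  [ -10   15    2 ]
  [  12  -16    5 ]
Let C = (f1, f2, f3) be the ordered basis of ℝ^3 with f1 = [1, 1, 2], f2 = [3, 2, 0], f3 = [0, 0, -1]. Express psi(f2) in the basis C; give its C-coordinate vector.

[2, -1, 0]

Column 2 of [psi]_C is the C-coordinate vector of psi(f2).
In standard coordinates psi(f2) = A f2 = [-1, 0, 4].
Converting to C: [-1, 0, 4] = 2f1 - f2 + 0·f3, so the coordinate vector is [2, -1, 0].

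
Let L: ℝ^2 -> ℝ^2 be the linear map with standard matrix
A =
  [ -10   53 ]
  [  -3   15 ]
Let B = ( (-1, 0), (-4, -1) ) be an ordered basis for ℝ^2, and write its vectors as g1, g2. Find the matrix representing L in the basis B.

[[2, 1], [-3, 3]]

Let P have columns g1, g2. Then [L]_B = P^(-1) A P.
Here det P = 1, so P^(-1) is integer; computing A P first and then P^(-1)(A P) gives [[2, 1], [-3, 3]].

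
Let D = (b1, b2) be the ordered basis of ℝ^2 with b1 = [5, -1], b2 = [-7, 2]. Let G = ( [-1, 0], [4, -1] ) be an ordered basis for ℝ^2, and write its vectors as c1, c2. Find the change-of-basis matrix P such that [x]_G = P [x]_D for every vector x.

[[-1, -1], [1, -2]]

Let M have columns bj and N have columns cj. Then for every x, N [x]_G = x = M [x]_D, so P = N^(-1) M.
Since det N = 1, N^(-1) has integer entries; multiplying gives P = [[-1, -1], [1, -2]].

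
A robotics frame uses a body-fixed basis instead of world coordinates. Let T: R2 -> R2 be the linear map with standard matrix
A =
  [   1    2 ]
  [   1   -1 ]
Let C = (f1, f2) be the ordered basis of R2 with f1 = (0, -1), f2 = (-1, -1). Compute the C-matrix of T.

[[-3, -3], [2, 3]]

Let P have columns f1, f2. Then [T]_C = P^(-1) A P.
Here det P = -1, so P^(-1) is integer; computing A P first and then P^(-1)(A P) gives [[-3, -3], [2, 3]].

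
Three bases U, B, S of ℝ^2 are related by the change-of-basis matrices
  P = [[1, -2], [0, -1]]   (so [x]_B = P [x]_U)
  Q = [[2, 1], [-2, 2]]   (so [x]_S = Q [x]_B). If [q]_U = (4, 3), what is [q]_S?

(-7, -2)

Apply P to get B-coordinates (-2, -3), then Q to get S-coordinates.
The result is [q]_S = (-7, -2).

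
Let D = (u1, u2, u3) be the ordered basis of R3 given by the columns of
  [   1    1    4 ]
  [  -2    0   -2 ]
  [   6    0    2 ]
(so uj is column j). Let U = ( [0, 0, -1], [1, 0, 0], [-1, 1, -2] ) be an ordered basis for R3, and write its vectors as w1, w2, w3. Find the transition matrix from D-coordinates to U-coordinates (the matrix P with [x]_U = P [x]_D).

[[-2, 0, 2], [-1, 1, 2], [-2, 0, -2]]

Column j of P is [uj]_U, since P maps D-coordinates to U-coordinates.
Expressing u1 in U: u1 = -2w1 - w2 - 2w3, so column 1 of P is [-2, -1, -2].
Doing the same for each uj gives P = [[-2, 0, 2], [-1, 1, 2], [-2, 0, -2]].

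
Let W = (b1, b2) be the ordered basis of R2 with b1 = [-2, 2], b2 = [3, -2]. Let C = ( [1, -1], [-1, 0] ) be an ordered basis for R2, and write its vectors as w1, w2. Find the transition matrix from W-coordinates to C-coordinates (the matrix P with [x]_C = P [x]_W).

[[-2, 2], [0, -1]]

Take x = bj: its W-coordinates are the j-th standard unit vector, so P e_j — column j of P — equals [bj]_C.
b1 = -2w1 + 0·w2, giving column 1 = [-2, 0]; repeating for each j gives P = [[-2, 2], [0, -1]].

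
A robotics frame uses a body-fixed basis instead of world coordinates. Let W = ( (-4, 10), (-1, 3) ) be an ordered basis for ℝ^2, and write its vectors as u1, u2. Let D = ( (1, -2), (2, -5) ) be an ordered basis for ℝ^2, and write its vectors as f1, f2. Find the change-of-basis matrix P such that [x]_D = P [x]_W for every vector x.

[[0, 1], [-2, -1]]

Let M have columns uj and N have columns fj. Then for every x, N [x]_D = x = M [x]_W, so P = N^(-1) M.
Since det N = -1, N^(-1) has integer entries; multiplying gives P = [[0, 1], [-2, -1]].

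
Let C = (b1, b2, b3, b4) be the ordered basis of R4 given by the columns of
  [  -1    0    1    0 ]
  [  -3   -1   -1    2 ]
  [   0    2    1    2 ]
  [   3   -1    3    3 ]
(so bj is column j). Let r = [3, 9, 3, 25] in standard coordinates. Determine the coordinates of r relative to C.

[r]_C is the unique c with M c = r, where M has columns b1, ..., b4.
Gaussian elimination on [M | r] yields c = (0, -4, 3, 4).
Check: 0·b1 - 4b2 + 3b3 + 4b4 = [3, 9, 3, 25].

[0, -4, 3, 4]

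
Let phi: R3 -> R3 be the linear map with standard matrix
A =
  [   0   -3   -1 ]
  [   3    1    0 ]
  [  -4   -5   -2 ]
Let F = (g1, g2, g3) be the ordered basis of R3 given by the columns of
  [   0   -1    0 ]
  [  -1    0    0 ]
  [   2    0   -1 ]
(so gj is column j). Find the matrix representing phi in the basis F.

[[1, 3, 0], [-1, 0, -1], [1, 2, -2]]

Let P have columns g1, ..., g3. Then [phi]_F = P^(-1) A P.
Here det P = 1, so P^(-1) is integer; computing A P first and then P^(-1)(A P) gives [[1, 3, 0], [-1, 0, -1], [1, 2, -2]].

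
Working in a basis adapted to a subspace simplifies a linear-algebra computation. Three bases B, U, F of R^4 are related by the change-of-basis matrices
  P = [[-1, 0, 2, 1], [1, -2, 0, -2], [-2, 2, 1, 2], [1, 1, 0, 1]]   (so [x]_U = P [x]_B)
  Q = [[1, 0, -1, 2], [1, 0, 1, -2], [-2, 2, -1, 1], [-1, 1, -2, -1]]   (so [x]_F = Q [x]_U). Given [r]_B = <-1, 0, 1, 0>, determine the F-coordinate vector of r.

<-2, 8, -12, -9>

Apply P to get U-coordinates <3, -1, 3, -1>, then Q to get F-coordinates.
The result is [r]_F = <-2, 8, -12, -9>.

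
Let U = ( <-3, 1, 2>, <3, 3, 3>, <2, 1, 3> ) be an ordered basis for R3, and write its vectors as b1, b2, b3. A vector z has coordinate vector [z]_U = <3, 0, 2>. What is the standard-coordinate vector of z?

By definition z = 3b1 + 0·b2 + 2b3.
Summing componentwise gives <-5, 5, 12>.

<-5, 5, 12>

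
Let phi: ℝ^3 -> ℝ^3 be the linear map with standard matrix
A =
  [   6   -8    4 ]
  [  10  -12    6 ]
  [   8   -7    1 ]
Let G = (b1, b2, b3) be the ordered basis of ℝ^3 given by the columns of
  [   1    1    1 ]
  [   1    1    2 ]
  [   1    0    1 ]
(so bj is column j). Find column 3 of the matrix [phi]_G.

(-3, -1, -2)

Column 3 of [phi]_G is the G-coordinate vector of phi(b3).
In standard coordinates phi(b3) = A b3 = (-6, -8, -5).
Converting to G: (-6, -8, -5) = -3b1 - b2 - 2b3, so the coordinate vector is (-3, -1, -2).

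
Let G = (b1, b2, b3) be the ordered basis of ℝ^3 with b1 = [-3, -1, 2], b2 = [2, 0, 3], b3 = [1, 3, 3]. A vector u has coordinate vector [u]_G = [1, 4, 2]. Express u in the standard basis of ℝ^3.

u = M [u]_G, where M has columns b1, ..., b3.
Carrying out the matrix-vector product, u = [7, 5, 20].

[7, 5, 20]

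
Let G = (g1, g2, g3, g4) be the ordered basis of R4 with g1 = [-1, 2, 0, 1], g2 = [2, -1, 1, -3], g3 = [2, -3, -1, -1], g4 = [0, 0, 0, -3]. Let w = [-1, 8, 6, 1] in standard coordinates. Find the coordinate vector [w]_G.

We seek scalars with c_1 g1 + ... + c_4 g4 = w; equivalently solve M c = w where the columns of M are g1, ..., g4.
Solving this 4x4 system gives c = (1, 3, -3, -2).
Check: g1 + 3g2 - 3g3 - 2g4 = [-1, 8, 6, 1].

[1, 3, -3, -2]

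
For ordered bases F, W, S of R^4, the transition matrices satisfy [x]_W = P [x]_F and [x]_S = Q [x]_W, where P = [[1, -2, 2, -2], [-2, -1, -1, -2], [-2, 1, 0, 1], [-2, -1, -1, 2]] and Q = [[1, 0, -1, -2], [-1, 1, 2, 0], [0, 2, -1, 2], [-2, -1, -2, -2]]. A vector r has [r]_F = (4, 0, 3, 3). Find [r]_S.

Composing the changes, [r]_S = Q P [r]_F.
Q P = [[7, -1, 4, -7], [-7, 3, -3, 2], [-6, -5, -4, -1], [8, 5, -1, 0]]; applying this to (4, 0, 3, 3) gives (19, -31, -39, 29).

(19, -31, -39, 29)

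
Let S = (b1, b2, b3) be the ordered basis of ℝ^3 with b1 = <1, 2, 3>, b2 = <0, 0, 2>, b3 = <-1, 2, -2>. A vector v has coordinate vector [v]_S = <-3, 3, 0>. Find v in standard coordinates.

<-3, -6, -3>

By definition v = -3b1 + 3b2 + 0·b3.
Summing componentwise gives <-3, -6, -3>.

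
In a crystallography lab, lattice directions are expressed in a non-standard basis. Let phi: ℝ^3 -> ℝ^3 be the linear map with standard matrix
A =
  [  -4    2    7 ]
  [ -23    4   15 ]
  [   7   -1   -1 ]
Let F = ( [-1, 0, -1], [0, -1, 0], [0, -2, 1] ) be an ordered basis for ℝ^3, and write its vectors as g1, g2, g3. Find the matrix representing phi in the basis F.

With P the matrix whose columns are g1, ..., g3, [phi]_F = P^(-1) A P.
Column by column: phi(g1) = A g1 = [-3, 8, -6]; its F-coordinates [3, -2, -3] give column 1.
Continuing for each basis vector yields [phi]_F = [[3, 2, -3], [-2, -2, -3], [-3, 3, -2]].

[[3, 2, -3], [-2, -2, -3], [-3, 3, -2]]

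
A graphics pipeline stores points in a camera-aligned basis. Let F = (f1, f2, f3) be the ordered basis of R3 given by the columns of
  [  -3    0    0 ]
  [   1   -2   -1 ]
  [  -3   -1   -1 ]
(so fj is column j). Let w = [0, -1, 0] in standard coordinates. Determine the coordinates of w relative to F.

Write w = c_1 f1 + ... + c_3 f3 and solve for the c_i.
Gaussian elimination on [M | w] yields c = (0, 1, -1).
Check: 0·f1 + f2 - f3 = [0, -1, 0].

[0, 1, -1]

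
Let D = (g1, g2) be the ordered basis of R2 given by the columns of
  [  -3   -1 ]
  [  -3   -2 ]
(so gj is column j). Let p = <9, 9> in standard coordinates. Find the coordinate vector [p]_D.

Write p = c_1 g1 + c_2 g2 and solve for the c_i.
System: -3c_1 - c_2 = 9, -3c_1 - 2c_2 = 9; solving gives c_1 = -3, c_2 = 0.
Check: -3g1 + 0·g2 = <9, 9>.

<-3, 0>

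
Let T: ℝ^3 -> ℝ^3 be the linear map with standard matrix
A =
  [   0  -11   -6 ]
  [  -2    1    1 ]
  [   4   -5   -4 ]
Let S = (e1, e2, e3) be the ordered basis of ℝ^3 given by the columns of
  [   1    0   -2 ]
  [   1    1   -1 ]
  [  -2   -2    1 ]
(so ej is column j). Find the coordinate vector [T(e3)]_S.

[3, 0, -1]

Column 3 of [T]_S is the S-coordinate vector of T(e3).
In standard coordinates T(e3) = A e3 = [5, 4, -7].
Converting to S: [5, 4, -7] = 3e1 + 0·e2 - e3, so the coordinate vector is [3, 0, -1].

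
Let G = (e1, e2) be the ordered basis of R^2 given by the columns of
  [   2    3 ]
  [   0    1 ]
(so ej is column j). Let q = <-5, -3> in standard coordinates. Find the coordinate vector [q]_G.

<2, -3>

Write q = c_1 e1 + c_2 e2 and solve for the c_i.
System: 2c_1 + 3c_2 = -5, 0c_1 + c_2 = -3; solving gives c_1 = 2, c_2 = -3.
Check: 2e1 - 3e2 = <-5, -3>.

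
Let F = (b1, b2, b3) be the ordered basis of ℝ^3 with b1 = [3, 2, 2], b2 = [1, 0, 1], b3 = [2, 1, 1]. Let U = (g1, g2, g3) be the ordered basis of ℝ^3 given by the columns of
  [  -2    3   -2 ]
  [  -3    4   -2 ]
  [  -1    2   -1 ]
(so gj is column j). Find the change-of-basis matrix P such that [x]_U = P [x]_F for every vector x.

[[2, 2, 1], [1, 1, 0], [-2, -1, -2]]

Take x = bj: its F-coordinates are the j-th standard unit vector, so P e_j — column j of P — equals [bj]_U.
b1 = 2g1 + g2 - 2g3, giving column 1 = [2, 1, -2]; repeating for each j gives P = [[2, 2, 1], [1, 1, 0], [-2, -1, -2]].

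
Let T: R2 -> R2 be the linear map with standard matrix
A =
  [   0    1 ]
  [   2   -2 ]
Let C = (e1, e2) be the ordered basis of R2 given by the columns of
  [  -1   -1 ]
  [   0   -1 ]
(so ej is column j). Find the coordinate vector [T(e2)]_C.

(1, 0)

Column 2 of [T]_C is the C-coordinate vector of T(e2).
In standard coordinates T(e2) = A e2 = (-1, 0).
Converting to C: (-1, 0) = e1 + 0·e2, so the coordinate vector is (1, 0).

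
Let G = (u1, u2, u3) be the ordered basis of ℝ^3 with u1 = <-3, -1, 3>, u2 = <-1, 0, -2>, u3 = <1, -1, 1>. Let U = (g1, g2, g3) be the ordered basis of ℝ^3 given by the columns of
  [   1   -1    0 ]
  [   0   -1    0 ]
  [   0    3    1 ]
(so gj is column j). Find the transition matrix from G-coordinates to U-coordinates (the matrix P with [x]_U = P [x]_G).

[[-2, -1, 2], [1, 0, 1], [0, -2, -2]]

Take x = uj: its G-coordinates are the j-th standard unit vector, so P e_j — column j of P — equals [uj]_U.
u1 = -2g1 + g2 + 0·g3, giving column 1 = <-2, 1, 0>; repeating for each j gives P = [[-2, -1, 2], [1, 0, 1], [0, -2, -2]].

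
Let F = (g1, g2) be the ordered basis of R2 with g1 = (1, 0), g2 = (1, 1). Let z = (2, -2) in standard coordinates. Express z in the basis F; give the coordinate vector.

(4, -2)

We seek scalars with c_1 g1 + c_2 g2 = z; equivalently solve M c = z where the columns of M are g1, g2.
System: c_1 + c_2 = 2, 0c_1 + c_2 = -2; solving gives c_1 = 4, c_2 = -2.
Check: 4g1 - 2g2 = (2, -2).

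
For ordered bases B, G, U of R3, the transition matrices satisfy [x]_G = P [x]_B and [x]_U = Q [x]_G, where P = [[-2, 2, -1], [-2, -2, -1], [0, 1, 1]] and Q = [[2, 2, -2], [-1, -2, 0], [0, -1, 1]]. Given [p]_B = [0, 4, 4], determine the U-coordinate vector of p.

[-32, 20, 20]

Composing the changes, [p]_U = Q P [p]_B.
Q P = [[-8, -2, -6], [6, 2, 3], [2, 3, 2]]; applying this to [0, 4, 4] gives [-32, 20, 20].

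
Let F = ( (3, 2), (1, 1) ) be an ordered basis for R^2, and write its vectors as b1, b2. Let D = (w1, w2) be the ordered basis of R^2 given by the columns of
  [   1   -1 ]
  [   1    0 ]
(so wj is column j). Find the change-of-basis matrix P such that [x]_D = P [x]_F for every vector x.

Take x = bj: its F-coordinates are the j-th standard unit vector, so P e_j — column j of P — equals [bj]_D.
b1 = 2w1 - w2, giving column 1 = (2, -1); repeating for each j gives P = [[2, 1], [-1, 0]].

[[2, 1], [-1, 0]]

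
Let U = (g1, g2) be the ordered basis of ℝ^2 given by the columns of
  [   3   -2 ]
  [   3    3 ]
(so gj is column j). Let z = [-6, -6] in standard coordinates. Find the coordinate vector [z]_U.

We seek scalars with c_1 g1 + c_2 g2 = z; equivalently solve M c = z where the columns of M are g1, g2.
System: 3c_1 - 2c_2 = -6, 3c_1 + 3c_2 = -6; solving gives c_1 = -2, c_2 = 0.
Check: -2g1 + 0·g2 = [-6, -6].

[-2, 0]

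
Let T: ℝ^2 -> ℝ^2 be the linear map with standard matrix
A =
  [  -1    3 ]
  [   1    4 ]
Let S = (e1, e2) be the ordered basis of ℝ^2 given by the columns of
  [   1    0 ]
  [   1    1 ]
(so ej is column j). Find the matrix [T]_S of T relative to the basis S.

[[2, 3], [3, 1]]

With P the matrix whose columns are e1, e2, [T]_S = P^(-1) A P.
Column by column: T(e1) = A e1 = <2, 5>; its S-coordinates <2, 3> give column 1.
Continuing for each basis vector yields [T]_S = [[2, 3], [3, 1]].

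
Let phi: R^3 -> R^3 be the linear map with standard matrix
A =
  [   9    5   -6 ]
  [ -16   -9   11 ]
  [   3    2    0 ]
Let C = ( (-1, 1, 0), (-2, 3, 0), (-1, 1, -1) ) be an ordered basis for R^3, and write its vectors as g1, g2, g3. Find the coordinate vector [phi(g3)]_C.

(1, -2, 1)

Column 3 of [phi]_C is the C-coordinate vector of phi(g3).
In standard coordinates phi(g3) = A g3 = (2, -4, -1).
Converting to C: (2, -4, -1) = g1 - 2g2 + g3, so the coordinate vector is (1, -2, 1).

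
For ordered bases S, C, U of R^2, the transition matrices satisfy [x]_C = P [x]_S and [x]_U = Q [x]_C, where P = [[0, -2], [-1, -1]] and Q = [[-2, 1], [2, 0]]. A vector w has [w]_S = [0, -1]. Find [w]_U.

First [w]_C = P [w]_S = [2, 1].
Then [w]_U = Q [w]_C = [-3, 4].

[-3, 4]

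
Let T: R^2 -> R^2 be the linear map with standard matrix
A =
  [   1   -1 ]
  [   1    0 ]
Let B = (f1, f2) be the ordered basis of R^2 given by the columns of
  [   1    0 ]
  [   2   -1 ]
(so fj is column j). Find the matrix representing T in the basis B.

[[-1, 1], [-3, 2]]

Let P have columns f1, f2. Then [T]_B = P^(-1) A P.
Here det P = -1, so P^(-1) is integer; computing A P first and then P^(-1)(A P) gives [[-1, 1], [-3, 2]].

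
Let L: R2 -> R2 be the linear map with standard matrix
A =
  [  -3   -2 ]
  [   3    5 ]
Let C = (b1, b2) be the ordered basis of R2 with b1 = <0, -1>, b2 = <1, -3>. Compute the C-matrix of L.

[[-1, 3], [2, 3]]

With P the matrix whose columns are b1, b2, [L]_C = P^(-1) A P.
Column by column: L(b1) = A b1 = <2, -5>; its C-coordinates <-1, 2> give column 1.
Continuing for each basis vector yields [L]_C = [[-1, 3], [2, 3]].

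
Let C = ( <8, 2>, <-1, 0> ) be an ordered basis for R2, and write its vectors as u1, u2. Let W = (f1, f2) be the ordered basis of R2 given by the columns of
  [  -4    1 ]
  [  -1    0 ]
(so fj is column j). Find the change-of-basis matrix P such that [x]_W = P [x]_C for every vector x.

[[-2, 0], [0, -1]]

Let M have columns uj and N have columns fj. Then for every x, N [x]_W = x = M [x]_C, so P = N^(-1) M.
Since det N = 1, N^(-1) has integer entries; multiplying gives P = [[-2, 0], [0, -1]].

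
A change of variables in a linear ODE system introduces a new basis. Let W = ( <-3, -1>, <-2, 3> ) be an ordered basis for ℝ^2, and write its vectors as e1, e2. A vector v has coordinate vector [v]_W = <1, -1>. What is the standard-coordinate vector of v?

The coordinates say v = e1 - e2; adding the scaled basis vectors gives <-1, -4>.

<-1, -4>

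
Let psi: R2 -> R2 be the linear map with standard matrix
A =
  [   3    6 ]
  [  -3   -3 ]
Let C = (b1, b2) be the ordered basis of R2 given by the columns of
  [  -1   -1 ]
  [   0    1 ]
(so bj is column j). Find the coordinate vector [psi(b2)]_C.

Column 2 of [psi]_C is the C-coordinate vector of psi(b2).
In standard coordinates psi(b2) = A b2 = (3, 0).
Converting to C: (3, 0) = -3b1 + 0·b2, so the coordinate vector is (-3, 0).

(-3, 0)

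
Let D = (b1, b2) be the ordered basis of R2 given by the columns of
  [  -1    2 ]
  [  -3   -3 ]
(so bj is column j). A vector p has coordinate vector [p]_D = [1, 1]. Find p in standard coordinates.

By definition p = b1 + b2.
Summing componentwise gives [1, -6].

[1, -6]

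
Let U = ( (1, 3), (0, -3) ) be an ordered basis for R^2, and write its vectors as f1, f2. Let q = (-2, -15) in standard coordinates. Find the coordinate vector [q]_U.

(-2, 3)

Write q = c_1 f1 + c_2 f2 and solve for the c_i.
System: c_1 + 0c_2 = -2, 3c_1 - 3c_2 = -15; solving gives c_1 = -2, c_2 = 3.
Check: -2f1 + 3f2 = (-2, -15).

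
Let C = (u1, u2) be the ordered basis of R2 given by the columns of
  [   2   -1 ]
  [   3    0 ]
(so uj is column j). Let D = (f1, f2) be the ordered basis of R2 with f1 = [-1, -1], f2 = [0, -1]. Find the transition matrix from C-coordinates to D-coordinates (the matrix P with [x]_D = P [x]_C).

Take x = uj: its C-coordinates are the j-th standard unit vector, so P e_j — column j of P — equals [uj]_D.
u1 = -2f1 - f2, giving column 1 = [-2, -1]; repeating for each j gives P = [[-2, 1], [-1, -1]].

[[-2, 1], [-1, -1]]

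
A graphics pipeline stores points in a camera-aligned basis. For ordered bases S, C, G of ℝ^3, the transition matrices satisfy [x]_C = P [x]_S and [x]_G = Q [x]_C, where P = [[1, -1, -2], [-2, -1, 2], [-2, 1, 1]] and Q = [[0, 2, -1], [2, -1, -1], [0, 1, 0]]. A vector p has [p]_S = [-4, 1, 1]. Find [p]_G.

[8, -33, 9]

First [p]_C = P [p]_S = [-7, 9, 10].
Then [p]_G = Q [p]_C = [8, -33, 9].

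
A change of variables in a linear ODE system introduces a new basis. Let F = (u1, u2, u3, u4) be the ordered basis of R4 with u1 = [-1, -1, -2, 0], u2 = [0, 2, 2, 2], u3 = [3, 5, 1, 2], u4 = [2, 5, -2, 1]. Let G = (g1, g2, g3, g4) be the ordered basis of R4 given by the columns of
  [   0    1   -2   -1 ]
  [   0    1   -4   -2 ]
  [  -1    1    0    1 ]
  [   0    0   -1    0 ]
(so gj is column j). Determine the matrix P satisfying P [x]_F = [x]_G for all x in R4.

Take x = uj: its F-coordinates are the j-th standard unit vector, so P e_j — column j of P — equals [uj]_G.
u1 = g1 - g2 + 0·g3 + 0·g4, giving column 1 = [1, -1, 0, 0]; repeating for each j gives P = [[1, -2, 2, 0], [-1, -2, 1, -1], [0, -2, -2, -1], [0, 2, 2, -1]].

[[1, -2, 2, 0], [-1, -2, 1, -1], [0, -2, -2, -1], [0, 2, 2, -1]]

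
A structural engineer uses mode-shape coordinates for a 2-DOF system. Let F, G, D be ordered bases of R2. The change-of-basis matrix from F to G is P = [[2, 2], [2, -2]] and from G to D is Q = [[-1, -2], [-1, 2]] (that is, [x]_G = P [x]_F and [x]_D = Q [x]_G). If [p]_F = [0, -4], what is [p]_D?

[-8, 24]

First [p]_G = P [p]_F = [-8, 8].
Then [p]_D = Q [p]_G = [-8, 24].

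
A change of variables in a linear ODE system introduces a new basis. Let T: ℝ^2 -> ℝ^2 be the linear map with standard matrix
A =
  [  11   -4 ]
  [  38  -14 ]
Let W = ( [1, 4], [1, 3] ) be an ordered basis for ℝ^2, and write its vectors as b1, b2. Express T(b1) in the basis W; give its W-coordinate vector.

Compute T(b1) = A b1 = [-5, -18] in standard coordinates.
Then write this in W-coordinates: solve for y in y_1 b1 + y_2 b2 = [-5, -18].
This gives y = [-3, -2], which is column 1 of [T]_W.

[-3, -2]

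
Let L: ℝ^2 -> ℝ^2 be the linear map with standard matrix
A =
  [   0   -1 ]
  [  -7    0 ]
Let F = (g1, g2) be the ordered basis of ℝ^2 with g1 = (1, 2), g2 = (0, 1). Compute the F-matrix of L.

[[-2, -1], [-3, 2]]

With P the matrix whose columns are g1, g2, [L]_F = P^(-1) A P.
Column by column: L(g1) = A g1 = (-2, -7); its F-coordinates (-2, -3) give column 1.
Continuing for each basis vector yields [L]_F = [[-2, -1], [-3, 2]].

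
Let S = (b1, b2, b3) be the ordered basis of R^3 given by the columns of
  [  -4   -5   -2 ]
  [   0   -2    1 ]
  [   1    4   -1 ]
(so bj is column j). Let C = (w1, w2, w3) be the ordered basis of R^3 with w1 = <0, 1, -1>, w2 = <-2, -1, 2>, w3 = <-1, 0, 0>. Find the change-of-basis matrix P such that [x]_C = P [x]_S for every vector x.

Column j of P is [bj]_C, since P maps S-coordinates to C-coordinates.
Expressing b1 in C: b1 = w1 + w2 + 2w3, so column 1 of P is <1, 1, 2>.
Doing the same for each bj gives P = [[1, 0, 1], [1, 2, 0], [2, 1, 2]].

[[1, 0, 1], [1, 2, 0], [2, 1, 2]]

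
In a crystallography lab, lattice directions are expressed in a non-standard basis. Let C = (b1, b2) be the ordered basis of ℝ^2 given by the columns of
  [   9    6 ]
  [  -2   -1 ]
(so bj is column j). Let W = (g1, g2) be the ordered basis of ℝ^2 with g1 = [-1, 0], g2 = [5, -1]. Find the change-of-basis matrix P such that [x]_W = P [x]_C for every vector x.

[[1, -1], [2, 1]]

Take x = bj: its C-coordinates are the j-th standard unit vector, so P e_j — column j of P — equals [bj]_W.
b1 = g1 + 2g2, giving column 1 = [1, 2]; repeating for each j gives P = [[1, -1], [2, 1]].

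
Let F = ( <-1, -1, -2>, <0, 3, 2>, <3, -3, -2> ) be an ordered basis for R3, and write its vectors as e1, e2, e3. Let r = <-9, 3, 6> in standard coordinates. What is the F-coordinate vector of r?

[r]_F is the unique c with M c = r, where M has columns e1, ..., e3.
Solving this 3x3 system gives c = (-3, -4, -4).
Check: -3e1 - 4e2 - 4e3 = <-9, 3, 6>.

<-3, -4, -4>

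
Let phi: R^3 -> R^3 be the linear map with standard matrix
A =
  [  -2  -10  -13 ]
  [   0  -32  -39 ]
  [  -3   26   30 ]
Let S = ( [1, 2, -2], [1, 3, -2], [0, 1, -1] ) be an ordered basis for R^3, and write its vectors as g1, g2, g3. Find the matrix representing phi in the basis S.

Let P have columns g1, ..., g3. Then [phi]_S = P^(-1) A P.
Here det P = -1, so P^(-1) is integer; computing A P first and then P^(-1)(A P) gives [[1, -3, 0], [3, -3, 3], [3, -3, -2]].

[[1, -3, 0], [3, -3, 3], [3, -3, -2]]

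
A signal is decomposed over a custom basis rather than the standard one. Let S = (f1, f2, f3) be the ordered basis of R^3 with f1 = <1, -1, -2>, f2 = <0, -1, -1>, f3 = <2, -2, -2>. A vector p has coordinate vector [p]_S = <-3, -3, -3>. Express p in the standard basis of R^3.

p = M [p]_S, where M has columns f1, ..., f3.
Carrying out the matrix-vector product, p = <-9, 12, 15>.

<-9, 12, 15>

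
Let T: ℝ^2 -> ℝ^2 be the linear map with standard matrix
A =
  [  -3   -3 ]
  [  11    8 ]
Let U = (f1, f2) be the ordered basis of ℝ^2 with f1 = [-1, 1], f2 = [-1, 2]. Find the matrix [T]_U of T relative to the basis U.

[[3, 1], [-3, 2]]

With P the matrix whose columns are f1, f2, [T]_U = P^(-1) A P.
Column by column: T(f1) = A f1 = [0, -3]; its U-coordinates [3, -3] give column 1.
Continuing for each basis vector yields [T]_U = [[3, 1], [-3, 2]].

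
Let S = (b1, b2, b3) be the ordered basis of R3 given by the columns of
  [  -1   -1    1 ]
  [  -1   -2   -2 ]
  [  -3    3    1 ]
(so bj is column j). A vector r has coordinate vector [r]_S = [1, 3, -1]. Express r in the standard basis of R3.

[-5, -5, 5]

r = M [r]_S, where M has columns b1, ..., b3.
Carrying out the matrix-vector product, r = [-5, -5, 5].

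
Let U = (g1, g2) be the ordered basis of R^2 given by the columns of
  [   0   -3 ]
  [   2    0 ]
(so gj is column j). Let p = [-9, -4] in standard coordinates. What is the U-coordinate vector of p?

[-2, 3]

[p]_U is the unique c with M c = p, where M has columns g1, g2.
System: 0c_1 - 3c_2 = -9, 2c_1 + 0c_2 = -4; solving gives c_1 = -2, c_2 = 3.
Check: -2g1 + 3g2 = [-9, -4].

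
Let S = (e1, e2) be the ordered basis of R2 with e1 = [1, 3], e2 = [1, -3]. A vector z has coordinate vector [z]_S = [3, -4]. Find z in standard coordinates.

[-1, 21]

z = M [z]_S, where M has columns e1, e2.
Carrying out the matrix-vector product, z = [-1, 21].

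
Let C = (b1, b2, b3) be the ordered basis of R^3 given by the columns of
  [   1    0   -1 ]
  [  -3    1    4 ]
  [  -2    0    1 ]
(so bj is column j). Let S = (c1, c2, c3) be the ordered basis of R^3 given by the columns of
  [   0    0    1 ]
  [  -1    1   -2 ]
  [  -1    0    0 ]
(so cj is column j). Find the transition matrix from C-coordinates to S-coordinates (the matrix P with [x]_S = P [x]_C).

[[2, 0, -1], [1, 1, 1], [1, 0, -1]]

Let M have columns bj and N have columns cj. Then for every x, N [x]_S = x = M [x]_C, so P = N^(-1) M.
Since det N = 1, N^(-1) has integer entries; multiplying gives P = [[2, 0, -1], [1, 1, 1], [1, 0, -1]].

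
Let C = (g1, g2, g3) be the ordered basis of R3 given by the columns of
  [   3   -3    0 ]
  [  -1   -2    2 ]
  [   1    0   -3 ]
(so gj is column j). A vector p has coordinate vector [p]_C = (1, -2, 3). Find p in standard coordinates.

The coordinates say p = g1 - 2g2 + 3g3; adding the scaled basis vectors gives (9, 9, -8).

(9, 9, -8)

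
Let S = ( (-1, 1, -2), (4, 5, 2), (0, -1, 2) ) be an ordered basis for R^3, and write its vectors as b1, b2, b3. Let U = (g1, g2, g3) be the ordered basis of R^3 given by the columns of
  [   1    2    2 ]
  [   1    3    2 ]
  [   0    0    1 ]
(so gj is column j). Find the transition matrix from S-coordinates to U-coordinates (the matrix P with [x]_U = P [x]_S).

[[-1, -2, -2], [2, 1, -1], [-2, 2, 2]]

Let M have columns bj and N have columns gj. Then for every x, N [x]_U = x = M [x]_S, so P = N^(-1) M.
Since det N = 1, N^(-1) has integer entries; multiplying gives P = [[-1, -2, -2], [2, 1, -1], [-2, 2, 2]].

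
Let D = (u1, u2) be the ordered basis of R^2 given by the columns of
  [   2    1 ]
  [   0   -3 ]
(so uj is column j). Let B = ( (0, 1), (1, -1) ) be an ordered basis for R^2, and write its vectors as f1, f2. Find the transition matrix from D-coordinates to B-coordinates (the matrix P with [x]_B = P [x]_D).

Column j of P is [uj]_B, since P maps D-coordinates to B-coordinates.
Expressing u1 in B: u1 = 2f1 + 2f2, so column 1 of P is (2, 2).
Doing the same for each uj gives P = [[2, -2], [2, 1]].

[[2, -2], [2, 1]]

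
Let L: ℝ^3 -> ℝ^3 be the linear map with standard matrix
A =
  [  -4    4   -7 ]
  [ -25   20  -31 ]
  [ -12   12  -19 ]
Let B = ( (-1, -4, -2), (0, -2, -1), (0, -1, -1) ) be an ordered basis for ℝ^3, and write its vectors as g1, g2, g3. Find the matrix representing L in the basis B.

[[-2, 1, -3], [-1, 2, 2], [3, 1, -3]]

With P the matrix whose columns are g1, ..., g3, [L]_B = P^(-1) A P.
Column by column: L(g1) = A g1 = (2, 7, 2); its B-coordinates (-2, -1, 3) give column 1.
Continuing for each basis vector yields [L]_B = [[-2, 1, -3], [-1, 2, 2], [3, 1, -3]].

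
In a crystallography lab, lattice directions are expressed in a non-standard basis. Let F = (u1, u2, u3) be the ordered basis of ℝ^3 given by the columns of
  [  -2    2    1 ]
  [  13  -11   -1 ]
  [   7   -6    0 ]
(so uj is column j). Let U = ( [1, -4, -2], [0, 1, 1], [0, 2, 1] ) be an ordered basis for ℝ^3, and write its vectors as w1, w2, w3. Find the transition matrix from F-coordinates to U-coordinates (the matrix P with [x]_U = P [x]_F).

Column j of P is [uj]_U, since P maps F-coordinates to U-coordinates.
Expressing u1 in U: u1 = -2w1 + w2 + 2w3, so column 1 of P is [-2, 1, 2].
Doing the same for each uj gives P = [[-2, 2, 1], [1, -1, 1], [2, -1, 1]].

[[-2, 2, 1], [1, -1, 1], [2, -1, 1]]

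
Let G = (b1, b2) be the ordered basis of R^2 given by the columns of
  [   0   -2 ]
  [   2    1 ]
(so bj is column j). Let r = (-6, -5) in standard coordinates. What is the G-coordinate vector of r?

Write r = c_1 b1 + c_2 b2 and solve for the c_i.
System: 0c_1 - 2c_2 = -6, 2c_1 + c_2 = -5; solving gives c_1 = -4, c_2 = 3.
Check: -4b1 + 3b2 = (-6, -5).

(-4, 3)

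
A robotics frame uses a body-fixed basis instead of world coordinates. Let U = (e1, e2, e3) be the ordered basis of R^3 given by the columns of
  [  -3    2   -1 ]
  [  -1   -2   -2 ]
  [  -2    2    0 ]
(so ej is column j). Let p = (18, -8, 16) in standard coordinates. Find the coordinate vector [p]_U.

(-4, 4, 2)

[p]_U is the unique c with M c = p, where M has columns e1, ..., e3.
Row-reducing the augmented matrix [M | p] gives c = (-4, 4, 2).
Check: -4e1 + 4e2 + 2e3 = (18, -8, 16).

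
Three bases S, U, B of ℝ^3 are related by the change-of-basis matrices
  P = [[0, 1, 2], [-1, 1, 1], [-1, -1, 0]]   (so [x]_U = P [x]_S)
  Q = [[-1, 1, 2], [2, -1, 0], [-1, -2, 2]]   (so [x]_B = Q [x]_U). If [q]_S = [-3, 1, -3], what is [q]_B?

First [q]_U = P [q]_S = [-5, 1, 2].
Then [q]_B = Q [q]_U = [10, -11, 7].

[10, -11, 7]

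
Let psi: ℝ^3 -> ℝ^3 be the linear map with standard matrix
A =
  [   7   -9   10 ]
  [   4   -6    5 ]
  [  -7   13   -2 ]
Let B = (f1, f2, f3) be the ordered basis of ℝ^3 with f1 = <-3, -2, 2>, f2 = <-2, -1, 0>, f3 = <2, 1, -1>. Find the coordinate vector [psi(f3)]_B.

Column 3 of [psi]_B is the B-coordinate vector of psi(f3).
In standard coordinates psi(f3) = A f3 = <-5, -3, 1>.
Converting to B: <-5, -3, 1> = f1 + 2f2 + f3, so the coordinate vector is <1, 2, 1>.

<1, 2, 1>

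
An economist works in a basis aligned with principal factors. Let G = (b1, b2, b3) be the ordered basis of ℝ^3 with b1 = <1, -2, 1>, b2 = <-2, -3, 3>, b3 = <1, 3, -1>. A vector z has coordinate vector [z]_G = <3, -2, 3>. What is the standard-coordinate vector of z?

<10, 9, -6>

The coordinates say z = 3b1 - 2b2 + 3b3; adding the scaled basis vectors gives <10, 9, -6>.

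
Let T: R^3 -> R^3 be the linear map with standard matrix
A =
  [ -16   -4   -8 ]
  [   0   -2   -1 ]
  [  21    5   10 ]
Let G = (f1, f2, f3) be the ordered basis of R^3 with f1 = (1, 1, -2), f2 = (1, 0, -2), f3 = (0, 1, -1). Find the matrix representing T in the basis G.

[[-2, 3, 2], [-2, -3, 2], [2, -1, -3]]

With P the matrix whose columns are f1, ..., f3, [T]_G = P^(-1) A P.
Column by column: T(f1) = A f1 = (-4, 0, 6); its G-coordinates (-2, -2, 2) give column 1.
Continuing for each basis vector yields [T]_G = [[-2, 3, 2], [-2, -3, 2], [2, -1, -3]].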